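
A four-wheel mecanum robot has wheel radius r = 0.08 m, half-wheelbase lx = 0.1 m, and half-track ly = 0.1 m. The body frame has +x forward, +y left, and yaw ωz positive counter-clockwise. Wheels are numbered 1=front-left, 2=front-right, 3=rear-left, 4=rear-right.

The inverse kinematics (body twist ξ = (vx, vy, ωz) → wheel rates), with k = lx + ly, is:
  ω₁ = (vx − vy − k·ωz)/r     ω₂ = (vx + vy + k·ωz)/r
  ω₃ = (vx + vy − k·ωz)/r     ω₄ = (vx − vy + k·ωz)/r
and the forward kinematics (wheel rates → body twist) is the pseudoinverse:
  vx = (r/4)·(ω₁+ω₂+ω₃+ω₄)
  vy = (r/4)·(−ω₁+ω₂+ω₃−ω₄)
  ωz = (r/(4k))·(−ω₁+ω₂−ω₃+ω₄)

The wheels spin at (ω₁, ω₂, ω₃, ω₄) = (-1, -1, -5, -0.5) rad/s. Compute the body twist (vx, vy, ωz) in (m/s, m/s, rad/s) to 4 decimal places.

k = lx + ly = 0.1 + 0.1 = 0.2000
ω₁+ω₂+ω₃+ω₄ = -7.5000  →  vx = (0.08/4)·-7.5000 = -0.1500
−ω₁+ω₂+ω₃−ω₄ = -4.5000  →  vy = (0.08/4)·-4.5000 = -0.0900
−ω₁+ω₂−ω₃+ω₄ = 4.5000  →  ωz = (0.08/0.8000)·4.5000 = 0.4500

(-0.1500, -0.0900, 0.4500)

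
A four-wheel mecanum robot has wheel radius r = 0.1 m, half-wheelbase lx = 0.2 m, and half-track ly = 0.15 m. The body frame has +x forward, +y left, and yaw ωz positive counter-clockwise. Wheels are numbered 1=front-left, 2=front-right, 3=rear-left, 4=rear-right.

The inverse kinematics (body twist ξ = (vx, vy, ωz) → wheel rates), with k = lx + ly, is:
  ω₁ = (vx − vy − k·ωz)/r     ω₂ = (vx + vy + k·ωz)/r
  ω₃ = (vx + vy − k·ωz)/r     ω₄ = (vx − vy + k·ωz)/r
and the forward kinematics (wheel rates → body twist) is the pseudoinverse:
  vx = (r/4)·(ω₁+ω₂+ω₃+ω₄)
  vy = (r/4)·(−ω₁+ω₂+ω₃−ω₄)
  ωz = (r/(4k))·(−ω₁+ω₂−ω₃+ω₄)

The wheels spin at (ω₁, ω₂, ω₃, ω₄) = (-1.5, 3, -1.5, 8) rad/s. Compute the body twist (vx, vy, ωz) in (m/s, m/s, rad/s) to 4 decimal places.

k = lx + ly = 0.2 + 0.15 = 0.3500
ω₁+ω₂+ω₃+ω₄ = 8.0000  →  vx = (0.1/4)·8.0000 = 0.2000
−ω₁+ω₂+ω₃−ω₄ = -5.0000  →  vy = (0.1/4)·-5.0000 = -0.1250
−ω₁+ω₂−ω₃+ω₄ = 14.0000  →  ωz = (0.1/1.4000)·14.0000 = 1.0000

(0.2000, -0.1250, 1.0000)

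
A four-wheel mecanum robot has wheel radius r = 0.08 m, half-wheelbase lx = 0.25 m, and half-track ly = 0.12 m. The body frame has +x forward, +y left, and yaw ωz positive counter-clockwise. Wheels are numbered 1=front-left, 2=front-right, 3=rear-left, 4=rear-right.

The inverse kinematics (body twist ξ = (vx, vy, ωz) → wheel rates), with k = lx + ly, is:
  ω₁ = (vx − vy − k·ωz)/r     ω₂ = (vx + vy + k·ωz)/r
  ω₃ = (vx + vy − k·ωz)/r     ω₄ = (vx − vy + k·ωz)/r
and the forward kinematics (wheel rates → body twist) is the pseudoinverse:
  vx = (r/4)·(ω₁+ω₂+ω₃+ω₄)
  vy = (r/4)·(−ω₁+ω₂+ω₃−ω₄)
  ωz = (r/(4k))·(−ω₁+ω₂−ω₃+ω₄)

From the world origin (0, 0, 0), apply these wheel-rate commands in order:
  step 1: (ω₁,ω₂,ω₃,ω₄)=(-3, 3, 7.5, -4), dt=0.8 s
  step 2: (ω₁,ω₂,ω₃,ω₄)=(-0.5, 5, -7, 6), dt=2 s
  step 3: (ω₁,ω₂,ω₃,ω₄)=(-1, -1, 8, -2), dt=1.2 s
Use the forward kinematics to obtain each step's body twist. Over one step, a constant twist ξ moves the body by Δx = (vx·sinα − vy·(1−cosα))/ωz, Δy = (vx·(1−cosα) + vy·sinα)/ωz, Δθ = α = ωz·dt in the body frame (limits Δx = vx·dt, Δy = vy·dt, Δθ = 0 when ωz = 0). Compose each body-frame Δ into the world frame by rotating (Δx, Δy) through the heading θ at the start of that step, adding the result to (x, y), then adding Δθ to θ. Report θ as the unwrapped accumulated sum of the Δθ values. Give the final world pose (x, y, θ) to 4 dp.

(0.1269, 0.2942, 1.1135)

step 1: ξ=(vx,vy,ωz)=(0.0700, 0.3500, -0.2973), dt=0.8 → body Δ=(0.0886, 0.2707, -0.2378) → world pose (0.0886, 0.2707, -0.2378)
step 2: ξ=(vx,vy,ωz)=(0.0700, -0.1500, 1.0000), dt=2.0 → body Δ=(0.2761, -0.0373, 2.0000) → world pose (0.3481, 0.1695, 1.7622)
step 3: ξ=(vx,vy,ωz)=(0.0800, 0.2000, -0.5405), dt=1.2 → body Δ=(0.1646, 0.1935, -0.6486) → world pose (0.1269, 0.2942, 1.1135)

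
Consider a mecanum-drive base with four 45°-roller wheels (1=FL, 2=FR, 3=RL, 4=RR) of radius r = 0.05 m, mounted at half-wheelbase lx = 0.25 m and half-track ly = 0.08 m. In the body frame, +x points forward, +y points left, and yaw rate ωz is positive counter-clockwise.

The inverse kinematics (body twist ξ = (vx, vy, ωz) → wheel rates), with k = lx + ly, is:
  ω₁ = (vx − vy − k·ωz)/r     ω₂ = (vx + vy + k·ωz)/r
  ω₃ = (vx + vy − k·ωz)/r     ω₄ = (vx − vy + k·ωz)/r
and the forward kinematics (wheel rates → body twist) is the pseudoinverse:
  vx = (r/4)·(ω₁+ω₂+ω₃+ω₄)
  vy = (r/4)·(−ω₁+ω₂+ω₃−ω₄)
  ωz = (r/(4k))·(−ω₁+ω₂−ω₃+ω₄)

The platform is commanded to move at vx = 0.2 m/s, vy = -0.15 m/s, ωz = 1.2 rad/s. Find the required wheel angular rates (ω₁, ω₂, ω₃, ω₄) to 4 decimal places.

k = lx + ly = 0.25 + 0.08 = 0.3300;  k·ωz = 0.3300·1.2 = 0.3960
ω₁ (FL) = (vx − vy − k·ωz)/r = -0.0460/0.05 = -0.9200
ω₂ (FR) = (vx + vy + k·ωz)/r = 0.4460/0.05 = 8.9200
ω₃ (RL) = (vx + vy − k·ωz)/r = -0.3460/0.05 = -6.9200
ω₄ (RR) = (vx − vy + k·ωz)/r = 0.7460/0.05 = 14.9200

(-0.9200, 8.9200, -6.9200, 14.9200)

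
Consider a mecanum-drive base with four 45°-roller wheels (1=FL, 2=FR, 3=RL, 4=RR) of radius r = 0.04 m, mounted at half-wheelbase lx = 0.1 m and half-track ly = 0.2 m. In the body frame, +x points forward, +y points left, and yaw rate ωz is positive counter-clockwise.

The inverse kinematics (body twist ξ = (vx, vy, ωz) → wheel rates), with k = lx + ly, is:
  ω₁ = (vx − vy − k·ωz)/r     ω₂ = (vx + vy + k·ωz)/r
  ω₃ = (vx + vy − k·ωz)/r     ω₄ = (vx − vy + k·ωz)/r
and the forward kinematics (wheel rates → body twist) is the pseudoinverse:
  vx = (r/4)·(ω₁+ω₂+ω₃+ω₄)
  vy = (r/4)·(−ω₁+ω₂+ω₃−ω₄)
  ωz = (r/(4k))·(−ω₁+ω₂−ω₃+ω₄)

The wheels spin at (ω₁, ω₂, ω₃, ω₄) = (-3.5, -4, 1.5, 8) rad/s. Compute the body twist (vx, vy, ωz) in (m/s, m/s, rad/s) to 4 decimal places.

(0.0200, -0.0700, 0.2000)

k = lx + ly = 0.1 + 0.2 = 0.3000
ω₁+ω₂+ω₃+ω₄ = 2.0000  →  vx = (0.04/4)·2.0000 = 0.0200
−ω₁+ω₂+ω₃−ω₄ = -7.0000  →  vy = (0.04/4)·-7.0000 = -0.0700
−ω₁+ω₂−ω₃+ω₄ = 6.0000  →  ωz = (0.04/1.2000)·6.0000 = 0.2000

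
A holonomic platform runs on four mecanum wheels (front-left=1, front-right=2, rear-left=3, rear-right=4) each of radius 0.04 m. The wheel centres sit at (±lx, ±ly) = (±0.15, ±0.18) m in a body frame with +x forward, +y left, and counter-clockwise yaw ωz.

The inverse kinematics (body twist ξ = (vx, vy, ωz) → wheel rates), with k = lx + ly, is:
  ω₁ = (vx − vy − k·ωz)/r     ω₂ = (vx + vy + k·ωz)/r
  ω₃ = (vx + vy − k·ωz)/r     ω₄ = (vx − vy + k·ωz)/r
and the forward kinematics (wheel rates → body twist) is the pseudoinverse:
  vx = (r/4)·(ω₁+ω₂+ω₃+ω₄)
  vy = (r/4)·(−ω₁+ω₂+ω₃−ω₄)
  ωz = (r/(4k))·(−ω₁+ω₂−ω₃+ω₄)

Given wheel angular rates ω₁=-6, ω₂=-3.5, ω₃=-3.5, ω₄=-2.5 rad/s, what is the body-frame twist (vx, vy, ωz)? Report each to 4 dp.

(-0.1550, 0.0150, 0.1061)

k = lx + ly = 0.15 + 0.18 = 0.3300
ω₁+ω₂+ω₃+ω₄ = -15.5000  →  vx = (0.04/4)·-15.5000 = -0.1550
−ω₁+ω₂+ω₃−ω₄ = 1.5000  →  vy = (0.04/4)·1.5000 = 0.0150
−ω₁+ω₂−ω₃+ω₄ = 3.5000  →  ωz = (0.04/1.3200)·3.5000 = 0.1061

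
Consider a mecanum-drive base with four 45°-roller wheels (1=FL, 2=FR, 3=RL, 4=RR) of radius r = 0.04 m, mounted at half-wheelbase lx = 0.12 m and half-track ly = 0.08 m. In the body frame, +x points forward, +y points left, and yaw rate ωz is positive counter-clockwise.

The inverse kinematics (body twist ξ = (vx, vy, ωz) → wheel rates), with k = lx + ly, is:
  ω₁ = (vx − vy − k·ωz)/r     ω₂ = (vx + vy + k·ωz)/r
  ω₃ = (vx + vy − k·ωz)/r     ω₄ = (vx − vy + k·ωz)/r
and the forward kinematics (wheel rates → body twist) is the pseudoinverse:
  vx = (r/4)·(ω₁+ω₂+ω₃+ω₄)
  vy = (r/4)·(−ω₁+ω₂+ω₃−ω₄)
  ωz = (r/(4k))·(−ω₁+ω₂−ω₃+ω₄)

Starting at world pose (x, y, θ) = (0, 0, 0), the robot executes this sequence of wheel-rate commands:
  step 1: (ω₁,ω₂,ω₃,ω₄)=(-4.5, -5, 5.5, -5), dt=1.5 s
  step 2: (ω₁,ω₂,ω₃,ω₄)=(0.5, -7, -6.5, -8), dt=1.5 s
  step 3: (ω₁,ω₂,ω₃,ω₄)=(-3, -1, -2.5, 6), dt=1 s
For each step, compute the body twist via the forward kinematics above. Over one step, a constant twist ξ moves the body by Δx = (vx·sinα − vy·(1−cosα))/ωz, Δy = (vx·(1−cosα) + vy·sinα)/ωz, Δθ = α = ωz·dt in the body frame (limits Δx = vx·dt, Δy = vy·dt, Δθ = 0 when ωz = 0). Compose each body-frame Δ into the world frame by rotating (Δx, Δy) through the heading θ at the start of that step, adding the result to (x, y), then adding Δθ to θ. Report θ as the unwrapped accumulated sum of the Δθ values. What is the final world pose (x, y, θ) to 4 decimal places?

step 1: ξ=(vx,vy,ωz)=(-0.0900, 0.1000, -0.5500), dt=1.5 → body Δ=(-0.0618, 0.1862, -0.8250) → world pose (-0.0618, 0.1862, -0.8250)
step 2: ξ=(vx,vy,ωz)=(-0.2100, -0.0600, -0.4500), dt=1.5 → body Δ=(-0.3209, 0.0190, -0.6750) → world pose (-0.2655, 0.4347, -1.5000)
step 3: ξ=(vx,vy,ωz)=(-0.0050, -0.0650, 0.5250), dt=1.0 → body Δ=(0.0119, -0.0633, 0.5250) → world pose (-0.3278, 0.4184, -0.9750)

(-0.3278, 0.4184, -0.9750)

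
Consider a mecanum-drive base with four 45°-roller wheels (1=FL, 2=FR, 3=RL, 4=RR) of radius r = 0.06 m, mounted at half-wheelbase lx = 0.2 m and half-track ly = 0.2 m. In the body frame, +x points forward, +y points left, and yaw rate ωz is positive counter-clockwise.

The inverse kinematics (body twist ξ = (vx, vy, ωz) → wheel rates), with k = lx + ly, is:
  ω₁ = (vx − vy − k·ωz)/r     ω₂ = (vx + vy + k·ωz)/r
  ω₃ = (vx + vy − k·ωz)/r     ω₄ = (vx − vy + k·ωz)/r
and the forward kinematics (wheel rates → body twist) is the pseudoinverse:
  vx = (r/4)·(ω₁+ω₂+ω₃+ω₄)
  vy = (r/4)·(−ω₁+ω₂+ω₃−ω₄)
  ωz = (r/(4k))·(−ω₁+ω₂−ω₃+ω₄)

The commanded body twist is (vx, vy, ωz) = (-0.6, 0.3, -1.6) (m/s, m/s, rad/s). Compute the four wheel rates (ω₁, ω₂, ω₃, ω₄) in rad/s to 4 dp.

(-4.3333, -15.6667, 5.6667, -25.6667)

k = lx + ly = 0.2 + 0.2 = 0.4000;  k·ωz = 0.4000·-1.6 = -0.6400
ω₁ (FL) = (vx − vy − k·ωz)/r = -0.2600/0.06 = -4.3333
ω₂ (FR) = (vx + vy + k·ωz)/r = -0.9400/0.06 = -15.6667
ω₃ (RL) = (vx + vy − k·ωz)/r = 0.3400/0.06 = 5.6667
ω₄ (RR) = (vx − vy + k·ωz)/r = -1.5400/0.06 = -25.6667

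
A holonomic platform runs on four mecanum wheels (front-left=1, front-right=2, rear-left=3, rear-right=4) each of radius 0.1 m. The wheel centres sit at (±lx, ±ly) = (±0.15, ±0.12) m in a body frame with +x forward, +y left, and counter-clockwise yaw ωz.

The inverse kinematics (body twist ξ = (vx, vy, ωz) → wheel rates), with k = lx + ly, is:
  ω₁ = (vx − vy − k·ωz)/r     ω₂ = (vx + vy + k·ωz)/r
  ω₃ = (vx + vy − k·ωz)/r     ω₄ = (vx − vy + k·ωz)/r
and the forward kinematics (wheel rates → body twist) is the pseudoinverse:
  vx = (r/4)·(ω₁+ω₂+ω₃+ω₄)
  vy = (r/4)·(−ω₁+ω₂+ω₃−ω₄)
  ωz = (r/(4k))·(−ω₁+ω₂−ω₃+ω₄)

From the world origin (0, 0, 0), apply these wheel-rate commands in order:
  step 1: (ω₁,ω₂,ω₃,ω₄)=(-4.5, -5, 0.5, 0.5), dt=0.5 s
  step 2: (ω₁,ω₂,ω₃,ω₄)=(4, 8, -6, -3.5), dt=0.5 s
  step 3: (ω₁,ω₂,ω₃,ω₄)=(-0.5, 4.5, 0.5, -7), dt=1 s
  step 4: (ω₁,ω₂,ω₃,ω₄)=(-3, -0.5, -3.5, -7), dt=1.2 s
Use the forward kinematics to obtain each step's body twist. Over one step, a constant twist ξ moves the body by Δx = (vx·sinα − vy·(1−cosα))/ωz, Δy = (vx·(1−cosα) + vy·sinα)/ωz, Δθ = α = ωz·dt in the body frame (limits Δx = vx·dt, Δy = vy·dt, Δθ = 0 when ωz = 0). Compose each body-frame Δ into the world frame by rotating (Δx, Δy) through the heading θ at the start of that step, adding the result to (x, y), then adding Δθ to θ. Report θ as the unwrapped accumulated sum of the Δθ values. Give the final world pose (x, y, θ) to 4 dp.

step 1: ξ=(vx,vy,ωz)=(-0.2125, -0.0125, -0.0463), dt=0.5 → body Δ=(-0.1063, -0.0050, -0.0231) → world pose (-0.1063, -0.0050, -0.0231)
step 2: ξ=(vx,vy,ωz)=(0.0625, 0.0375, 0.6019), dt=0.5 → body Δ=(0.0280, 0.0231, 0.3009) → world pose (-0.0778, 0.0175, 0.2778)
step 3: ξ=(vx,vy,ωz)=(-0.0625, 0.3125, -0.2315), dt=1.0 → body Δ=(-0.0259, 0.3169, -0.2315) → world pose (-0.1897, 0.3151, 0.0463)
step 4: ξ=(vx,vy,ωz)=(-0.3500, 0.1500, -0.0926), dt=1.2 → body Δ=(-0.4091, 0.2029, -0.1111) → world pose (-0.6078, 0.4989, -0.0648)

(-0.6078, 0.4989, -0.0648)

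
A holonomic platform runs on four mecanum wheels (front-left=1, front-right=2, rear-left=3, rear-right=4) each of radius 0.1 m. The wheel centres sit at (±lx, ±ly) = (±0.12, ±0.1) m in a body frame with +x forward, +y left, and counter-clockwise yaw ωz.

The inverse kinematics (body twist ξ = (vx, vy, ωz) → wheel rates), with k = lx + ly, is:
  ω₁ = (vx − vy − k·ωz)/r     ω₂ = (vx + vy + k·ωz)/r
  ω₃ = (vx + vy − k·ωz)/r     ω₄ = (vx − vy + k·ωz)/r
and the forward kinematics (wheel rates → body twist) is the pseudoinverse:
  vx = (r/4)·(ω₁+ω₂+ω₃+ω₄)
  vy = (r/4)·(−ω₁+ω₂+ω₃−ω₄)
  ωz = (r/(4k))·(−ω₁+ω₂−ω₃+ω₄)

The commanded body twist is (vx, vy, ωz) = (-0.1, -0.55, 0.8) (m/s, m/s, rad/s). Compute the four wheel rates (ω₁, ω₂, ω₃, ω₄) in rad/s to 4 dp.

(2.7400, -4.7400, -8.2600, 6.2600)

k = lx + ly = 0.12 + 0.1 = 0.2200;  k·ωz = 0.2200·0.8 = 0.1760
ω₁ (FL) = (vx − vy − k·ωz)/r = 0.2740/0.1 = 2.7400
ω₂ (FR) = (vx + vy + k·ωz)/r = -0.4740/0.1 = -4.7400
ω₃ (RL) = (vx + vy − k·ωz)/r = -0.8260/0.1 = -8.2600
ω₄ (RR) = (vx − vy + k·ωz)/r = 0.6260/0.1 = 6.2600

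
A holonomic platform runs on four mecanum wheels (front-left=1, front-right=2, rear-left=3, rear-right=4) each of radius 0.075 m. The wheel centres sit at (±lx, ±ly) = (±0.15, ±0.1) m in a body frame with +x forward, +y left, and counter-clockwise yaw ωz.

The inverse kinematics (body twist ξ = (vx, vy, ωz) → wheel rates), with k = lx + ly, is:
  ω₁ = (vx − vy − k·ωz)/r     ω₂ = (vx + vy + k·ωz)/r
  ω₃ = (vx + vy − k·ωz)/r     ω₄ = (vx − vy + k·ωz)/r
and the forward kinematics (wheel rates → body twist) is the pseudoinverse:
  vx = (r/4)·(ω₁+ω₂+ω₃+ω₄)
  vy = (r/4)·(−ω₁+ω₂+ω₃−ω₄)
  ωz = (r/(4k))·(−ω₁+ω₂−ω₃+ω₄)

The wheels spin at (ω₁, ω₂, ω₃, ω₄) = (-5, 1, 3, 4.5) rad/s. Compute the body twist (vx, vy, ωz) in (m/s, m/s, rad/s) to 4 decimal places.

k = lx + ly = 0.15 + 0.1 = 0.2500
ω₁+ω₂+ω₃+ω₄ = 3.5000  →  vx = (0.075/4)·3.5000 = 0.0656
−ω₁+ω₂+ω₃−ω₄ = 4.5000  →  vy = (0.075/4)·4.5000 = 0.0844
−ω₁+ω₂−ω₃+ω₄ = 7.5000  →  ωz = (0.075/1.0000)·7.5000 = 0.5625

(0.0656, 0.0844, 0.5625)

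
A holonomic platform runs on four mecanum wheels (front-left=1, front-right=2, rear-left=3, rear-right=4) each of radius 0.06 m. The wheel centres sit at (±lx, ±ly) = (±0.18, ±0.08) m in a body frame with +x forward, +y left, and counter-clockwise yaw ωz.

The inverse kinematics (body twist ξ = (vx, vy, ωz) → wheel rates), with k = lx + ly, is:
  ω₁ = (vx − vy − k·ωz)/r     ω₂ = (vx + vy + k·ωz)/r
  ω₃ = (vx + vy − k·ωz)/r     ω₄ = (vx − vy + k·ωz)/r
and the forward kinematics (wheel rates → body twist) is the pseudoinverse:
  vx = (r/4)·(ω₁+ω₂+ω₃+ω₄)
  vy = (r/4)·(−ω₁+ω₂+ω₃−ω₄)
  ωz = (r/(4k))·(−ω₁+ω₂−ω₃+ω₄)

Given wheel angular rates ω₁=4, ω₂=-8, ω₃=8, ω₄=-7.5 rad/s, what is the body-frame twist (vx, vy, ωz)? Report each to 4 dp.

(-0.0525, 0.0525, -1.5865)

k = lx + ly = 0.18 + 0.08 = 0.2600
ω₁+ω₂+ω₃+ω₄ = -3.5000  →  vx = (0.06/4)·-3.5000 = -0.0525
−ω₁+ω₂+ω₃−ω₄ = 3.5000  →  vy = (0.06/4)·3.5000 = 0.0525
−ω₁+ω₂−ω₃+ω₄ = -27.5000  →  ωz = (0.06/1.0400)·-27.5000 = -1.5865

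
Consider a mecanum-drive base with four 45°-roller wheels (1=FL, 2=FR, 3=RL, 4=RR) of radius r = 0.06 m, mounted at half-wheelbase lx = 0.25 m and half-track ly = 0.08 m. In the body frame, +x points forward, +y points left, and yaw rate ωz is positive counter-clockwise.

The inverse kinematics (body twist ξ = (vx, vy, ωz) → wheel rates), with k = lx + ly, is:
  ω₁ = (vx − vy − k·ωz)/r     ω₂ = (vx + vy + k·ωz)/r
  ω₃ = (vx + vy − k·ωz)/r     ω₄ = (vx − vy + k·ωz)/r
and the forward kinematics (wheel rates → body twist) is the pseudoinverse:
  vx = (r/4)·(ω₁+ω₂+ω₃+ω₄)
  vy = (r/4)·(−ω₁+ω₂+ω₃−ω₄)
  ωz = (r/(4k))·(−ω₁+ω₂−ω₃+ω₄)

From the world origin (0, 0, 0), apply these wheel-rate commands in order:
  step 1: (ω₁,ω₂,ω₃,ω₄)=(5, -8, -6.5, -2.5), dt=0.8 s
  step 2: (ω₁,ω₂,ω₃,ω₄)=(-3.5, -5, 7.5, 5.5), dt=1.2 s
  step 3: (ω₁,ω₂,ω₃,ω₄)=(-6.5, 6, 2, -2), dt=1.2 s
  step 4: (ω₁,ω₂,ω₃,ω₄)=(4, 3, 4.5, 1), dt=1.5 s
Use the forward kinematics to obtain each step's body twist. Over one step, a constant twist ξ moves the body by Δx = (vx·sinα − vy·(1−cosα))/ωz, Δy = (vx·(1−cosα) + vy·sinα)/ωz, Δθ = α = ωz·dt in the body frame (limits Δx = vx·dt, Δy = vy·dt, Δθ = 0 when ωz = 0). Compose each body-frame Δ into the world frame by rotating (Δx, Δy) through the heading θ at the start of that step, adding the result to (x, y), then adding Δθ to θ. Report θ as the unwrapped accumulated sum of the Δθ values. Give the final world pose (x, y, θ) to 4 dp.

step 1: ξ=(vx,vy,ωz)=(-0.1800, -0.2550, -0.4091), dt=0.8 → body Δ=(-0.1745, -0.1770, -0.3273) → world pose (-0.1745, -0.1770, -0.3273)
step 2: ξ=(vx,vy,ωz)=(0.0675, 0.0075, -0.1591), dt=1.2 → body Δ=(0.0814, 0.0012, -0.1909) → world pose (-0.0971, -0.2020, -0.5182)
step 3: ξ=(vx,vy,ωz)=(-0.0075, 0.2475, 0.3864), dt=1.2 → body Δ=(-0.0763, 0.2844, 0.4636) → world pose (-0.0225, 0.0829, -0.0545)
step 4: ξ=(vx,vy,ωz)=(0.1875, 0.0375, -0.2045), dt=1.5 → body Δ=(0.2854, 0.0126, -0.3068) → world pose (0.2632, 0.0799, -0.3614)

(0.2632, 0.0799, -0.3614)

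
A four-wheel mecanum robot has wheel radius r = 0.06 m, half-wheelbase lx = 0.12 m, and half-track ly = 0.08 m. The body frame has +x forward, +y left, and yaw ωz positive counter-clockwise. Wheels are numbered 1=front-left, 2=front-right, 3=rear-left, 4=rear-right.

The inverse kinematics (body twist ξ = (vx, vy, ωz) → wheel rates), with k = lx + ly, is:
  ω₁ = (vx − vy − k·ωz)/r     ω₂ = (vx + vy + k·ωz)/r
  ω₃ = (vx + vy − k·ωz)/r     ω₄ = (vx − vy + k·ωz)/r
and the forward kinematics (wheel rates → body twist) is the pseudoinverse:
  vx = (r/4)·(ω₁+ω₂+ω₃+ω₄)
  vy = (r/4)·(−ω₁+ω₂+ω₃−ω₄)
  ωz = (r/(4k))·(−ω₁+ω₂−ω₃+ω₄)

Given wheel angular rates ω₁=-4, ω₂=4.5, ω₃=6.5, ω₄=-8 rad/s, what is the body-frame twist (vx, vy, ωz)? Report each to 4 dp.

(-0.0150, 0.3450, -0.4500)

k = lx + ly = 0.12 + 0.08 = 0.2000
ω₁+ω₂+ω₃+ω₄ = -1.0000  →  vx = (0.06/4)·-1.0000 = -0.0150
−ω₁+ω₂+ω₃−ω₄ = 23.0000  →  vy = (0.06/4)·23.0000 = 0.3450
−ω₁+ω₂−ω₃+ω₄ = -6.0000  →  ωz = (0.06/0.8000)·-6.0000 = -0.4500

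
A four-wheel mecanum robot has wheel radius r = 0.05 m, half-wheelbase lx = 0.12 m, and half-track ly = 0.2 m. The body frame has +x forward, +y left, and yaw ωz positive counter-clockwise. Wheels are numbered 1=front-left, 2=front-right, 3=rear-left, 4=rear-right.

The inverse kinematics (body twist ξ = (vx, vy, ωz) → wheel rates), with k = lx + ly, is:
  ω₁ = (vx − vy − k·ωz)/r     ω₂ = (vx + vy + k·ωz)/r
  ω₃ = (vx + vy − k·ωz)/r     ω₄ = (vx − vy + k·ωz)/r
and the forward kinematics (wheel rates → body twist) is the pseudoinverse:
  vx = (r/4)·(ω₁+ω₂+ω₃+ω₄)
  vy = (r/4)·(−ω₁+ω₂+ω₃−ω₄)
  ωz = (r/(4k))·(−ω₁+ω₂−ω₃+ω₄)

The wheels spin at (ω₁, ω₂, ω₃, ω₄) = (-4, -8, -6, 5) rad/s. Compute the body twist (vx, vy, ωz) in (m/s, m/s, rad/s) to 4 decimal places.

(-0.1625, -0.1875, 0.2734)

k = lx + ly = 0.12 + 0.2 = 0.3200
ω₁+ω₂+ω₃+ω₄ = -13.0000  →  vx = (0.05/4)·-13.0000 = -0.1625
−ω₁+ω₂+ω₃−ω₄ = -15.0000  →  vy = (0.05/4)·-15.0000 = -0.1875
−ω₁+ω₂−ω₃+ω₄ = 7.0000  →  ωz = (0.05/1.2800)·7.0000 = 0.2734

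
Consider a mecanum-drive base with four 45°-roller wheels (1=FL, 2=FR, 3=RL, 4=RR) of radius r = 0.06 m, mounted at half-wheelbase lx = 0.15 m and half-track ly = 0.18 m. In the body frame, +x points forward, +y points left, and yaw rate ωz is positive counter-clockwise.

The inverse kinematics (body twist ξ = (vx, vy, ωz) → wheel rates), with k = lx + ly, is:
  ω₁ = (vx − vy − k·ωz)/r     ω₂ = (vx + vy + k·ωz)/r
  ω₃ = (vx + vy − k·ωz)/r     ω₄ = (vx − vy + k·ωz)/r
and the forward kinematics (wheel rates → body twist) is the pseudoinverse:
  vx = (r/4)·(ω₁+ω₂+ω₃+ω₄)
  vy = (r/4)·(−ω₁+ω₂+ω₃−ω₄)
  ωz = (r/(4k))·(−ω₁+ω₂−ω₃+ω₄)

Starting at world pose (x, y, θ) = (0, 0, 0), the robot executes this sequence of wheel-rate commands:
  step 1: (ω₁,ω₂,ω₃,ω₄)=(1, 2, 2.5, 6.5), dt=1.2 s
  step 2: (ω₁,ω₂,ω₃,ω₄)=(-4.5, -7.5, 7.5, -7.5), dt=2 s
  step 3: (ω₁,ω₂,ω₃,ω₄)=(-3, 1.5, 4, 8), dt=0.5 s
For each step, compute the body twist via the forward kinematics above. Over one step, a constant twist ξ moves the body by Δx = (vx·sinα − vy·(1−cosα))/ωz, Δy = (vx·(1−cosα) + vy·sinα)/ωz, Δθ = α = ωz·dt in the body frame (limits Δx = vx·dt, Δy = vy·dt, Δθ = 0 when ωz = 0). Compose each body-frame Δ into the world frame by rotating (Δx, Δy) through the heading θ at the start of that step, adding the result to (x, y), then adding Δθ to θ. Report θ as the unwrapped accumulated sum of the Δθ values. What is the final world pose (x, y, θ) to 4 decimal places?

(0.1398, 0.3432, -1.1705)

step 1: ξ=(vx,vy,ωz)=(0.1800, -0.0450, 0.2273), dt=1.2 → body Δ=(0.2207, -0.0241, 0.2727) → world pose (0.2207, -0.0241, 0.2727)
step 2: ξ=(vx,vy,ωz)=(-0.1800, 0.1800, -0.8182), dt=2.0 → body Δ=(0.0149, 0.4539, -1.6364) → world pose (0.1127, 0.4171, -1.3636)
step 3: ξ=(vx,vy,ωz)=(0.1575, 0.0075, 0.3864), dt=0.5 → body Δ=(0.0779, 0.0113, 0.1932) → world pose (0.1398, 0.3432, -1.1705)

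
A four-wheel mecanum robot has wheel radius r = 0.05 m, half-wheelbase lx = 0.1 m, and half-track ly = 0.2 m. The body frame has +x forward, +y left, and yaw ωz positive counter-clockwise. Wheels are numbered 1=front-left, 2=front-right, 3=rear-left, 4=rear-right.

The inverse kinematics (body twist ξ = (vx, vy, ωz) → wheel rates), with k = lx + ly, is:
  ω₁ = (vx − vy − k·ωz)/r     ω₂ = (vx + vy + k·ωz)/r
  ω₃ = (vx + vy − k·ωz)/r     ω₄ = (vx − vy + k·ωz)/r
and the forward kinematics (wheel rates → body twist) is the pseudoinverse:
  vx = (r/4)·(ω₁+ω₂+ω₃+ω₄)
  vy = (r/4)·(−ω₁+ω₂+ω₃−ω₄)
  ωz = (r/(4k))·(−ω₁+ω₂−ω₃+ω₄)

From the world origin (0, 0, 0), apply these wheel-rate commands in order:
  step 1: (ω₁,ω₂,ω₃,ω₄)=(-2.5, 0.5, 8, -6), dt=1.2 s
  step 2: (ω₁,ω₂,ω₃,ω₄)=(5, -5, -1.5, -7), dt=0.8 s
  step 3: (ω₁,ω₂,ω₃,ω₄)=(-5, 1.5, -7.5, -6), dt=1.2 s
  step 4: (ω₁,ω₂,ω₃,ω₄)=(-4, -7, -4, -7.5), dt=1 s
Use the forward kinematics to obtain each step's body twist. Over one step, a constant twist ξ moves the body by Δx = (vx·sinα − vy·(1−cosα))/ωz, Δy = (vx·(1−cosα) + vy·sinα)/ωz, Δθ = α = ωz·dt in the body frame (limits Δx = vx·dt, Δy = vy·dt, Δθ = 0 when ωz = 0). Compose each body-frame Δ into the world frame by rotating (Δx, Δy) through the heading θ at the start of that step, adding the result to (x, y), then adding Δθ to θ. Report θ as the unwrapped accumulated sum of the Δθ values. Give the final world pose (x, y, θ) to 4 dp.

step 1: ξ=(vx,vy,ωz)=(0.0000, 0.2125, -0.4583), dt=1.2 → body Δ=(0.0684, 0.2423, -0.5500) → world pose (0.0684, 0.2423, -0.5500)
step 2: ξ=(vx,vy,ωz)=(-0.1063, -0.0562, -0.6458), dt=0.8 → body Δ=(-0.0926, -0.0216, -0.5167) → world pose (-0.0219, 0.2724, -1.0667)
step 3: ξ=(vx,vy,ωz)=(-0.2125, 0.0625, 0.3333), dt=1.2 → body Δ=(-0.2631, 0.0227, 0.4000) → world pose (-0.1291, 0.5137, -0.6667)
step 4: ξ=(vx,vy,ωz)=(-0.2812, 0.0062, -0.2708), dt=1.0 → body Δ=(-0.2770, 0.0440, -0.2708) → world pose (-0.3195, 0.7196, -0.9375)

(-0.3195, 0.7196, -0.9375)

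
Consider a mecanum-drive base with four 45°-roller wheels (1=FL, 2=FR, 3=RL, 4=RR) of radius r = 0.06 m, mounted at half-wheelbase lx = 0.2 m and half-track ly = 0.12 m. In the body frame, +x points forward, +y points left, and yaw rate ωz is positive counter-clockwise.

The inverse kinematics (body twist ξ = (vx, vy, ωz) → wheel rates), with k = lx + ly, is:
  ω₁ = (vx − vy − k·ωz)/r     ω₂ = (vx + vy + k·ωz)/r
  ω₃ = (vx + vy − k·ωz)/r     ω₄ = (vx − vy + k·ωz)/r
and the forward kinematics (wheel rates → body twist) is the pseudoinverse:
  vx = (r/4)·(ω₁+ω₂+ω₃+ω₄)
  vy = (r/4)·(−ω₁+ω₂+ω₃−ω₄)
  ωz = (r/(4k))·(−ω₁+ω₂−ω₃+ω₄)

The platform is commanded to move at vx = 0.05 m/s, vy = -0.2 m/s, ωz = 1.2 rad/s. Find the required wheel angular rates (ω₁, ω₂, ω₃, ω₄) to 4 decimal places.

(-2.2333, 3.9000, -8.9000, 10.5667)

k = lx + ly = 0.2 + 0.12 = 0.3200;  k·ωz = 0.3200·1.2 = 0.3840
ω₁ (FL) = (vx − vy − k·ωz)/r = -0.1340/0.06 = -2.2333
ω₂ (FR) = (vx + vy + k·ωz)/r = 0.2340/0.06 = 3.9000
ω₃ (RL) = (vx + vy − k·ωz)/r = -0.5340/0.06 = -8.9000
ω₄ (RR) = (vx − vy + k·ωz)/r = 0.6340/0.06 = 10.5667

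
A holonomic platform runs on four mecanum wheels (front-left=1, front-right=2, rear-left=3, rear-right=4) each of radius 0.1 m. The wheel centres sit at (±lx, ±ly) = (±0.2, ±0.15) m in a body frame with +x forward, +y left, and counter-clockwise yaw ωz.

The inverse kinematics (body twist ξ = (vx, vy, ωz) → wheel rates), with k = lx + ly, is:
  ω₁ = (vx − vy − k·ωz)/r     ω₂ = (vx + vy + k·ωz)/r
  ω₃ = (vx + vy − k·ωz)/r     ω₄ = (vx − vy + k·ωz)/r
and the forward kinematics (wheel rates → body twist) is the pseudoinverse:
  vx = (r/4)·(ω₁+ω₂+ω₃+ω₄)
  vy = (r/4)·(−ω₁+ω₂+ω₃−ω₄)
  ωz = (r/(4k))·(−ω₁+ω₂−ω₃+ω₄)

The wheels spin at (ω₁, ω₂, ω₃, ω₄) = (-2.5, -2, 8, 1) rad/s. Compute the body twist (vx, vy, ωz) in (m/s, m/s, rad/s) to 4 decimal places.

(0.1125, 0.1875, -0.4643)

k = lx + ly = 0.2 + 0.15 = 0.3500
ω₁+ω₂+ω₃+ω₄ = 4.5000  →  vx = (0.1/4)·4.5000 = 0.1125
−ω₁+ω₂+ω₃−ω₄ = 7.5000  →  vy = (0.1/4)·7.5000 = 0.1875
−ω₁+ω₂−ω₃+ω₄ = -6.5000  →  ωz = (0.1/1.4000)·-6.5000 = -0.4643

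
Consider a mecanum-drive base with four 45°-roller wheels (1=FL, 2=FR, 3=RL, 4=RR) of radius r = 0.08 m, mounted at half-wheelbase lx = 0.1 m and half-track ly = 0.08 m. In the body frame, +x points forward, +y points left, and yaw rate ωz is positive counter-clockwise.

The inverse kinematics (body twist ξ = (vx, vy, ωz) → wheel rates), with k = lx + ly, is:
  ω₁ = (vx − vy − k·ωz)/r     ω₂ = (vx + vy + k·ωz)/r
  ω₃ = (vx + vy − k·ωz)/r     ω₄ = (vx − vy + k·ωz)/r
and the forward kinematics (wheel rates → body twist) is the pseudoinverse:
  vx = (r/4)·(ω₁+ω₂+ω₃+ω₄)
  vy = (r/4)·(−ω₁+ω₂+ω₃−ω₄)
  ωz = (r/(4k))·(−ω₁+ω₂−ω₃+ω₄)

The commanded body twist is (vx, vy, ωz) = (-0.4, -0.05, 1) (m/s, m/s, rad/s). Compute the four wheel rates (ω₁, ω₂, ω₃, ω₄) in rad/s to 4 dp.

k = lx + ly = 0.1 + 0.08 = 0.1800;  k·ωz = 0.1800·1 = 0.1800
ω₁ (FL) = (vx − vy − k·ωz)/r = -0.5300/0.08 = -6.6250
ω₂ (FR) = (vx + vy + k·ωz)/r = -0.2700/0.08 = -3.3750
ω₃ (RL) = (vx + vy − k·ωz)/r = -0.6300/0.08 = -7.8750
ω₄ (RR) = (vx − vy + k·ωz)/r = -0.1700/0.08 = -2.1250

(-6.6250, -3.3750, -7.8750, -2.1250)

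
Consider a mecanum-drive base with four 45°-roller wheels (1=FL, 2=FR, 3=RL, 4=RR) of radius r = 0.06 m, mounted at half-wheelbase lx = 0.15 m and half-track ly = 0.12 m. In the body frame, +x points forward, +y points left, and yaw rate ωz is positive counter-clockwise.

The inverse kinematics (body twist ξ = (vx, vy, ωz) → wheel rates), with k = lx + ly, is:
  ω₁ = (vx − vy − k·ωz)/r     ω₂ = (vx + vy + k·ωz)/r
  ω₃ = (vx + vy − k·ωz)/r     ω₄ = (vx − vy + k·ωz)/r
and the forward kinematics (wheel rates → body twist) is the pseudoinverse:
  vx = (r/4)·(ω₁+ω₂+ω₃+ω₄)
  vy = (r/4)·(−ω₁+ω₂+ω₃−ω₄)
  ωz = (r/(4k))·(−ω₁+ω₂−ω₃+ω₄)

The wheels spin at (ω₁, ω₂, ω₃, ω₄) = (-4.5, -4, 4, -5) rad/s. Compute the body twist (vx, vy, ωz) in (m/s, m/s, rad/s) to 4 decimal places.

(-0.1425, 0.1425, -0.4722)

k = lx + ly = 0.15 + 0.12 = 0.2700
ω₁+ω₂+ω₃+ω₄ = -9.5000  →  vx = (0.06/4)·-9.5000 = -0.1425
−ω₁+ω₂+ω₃−ω₄ = 9.5000  →  vy = (0.06/4)·9.5000 = 0.1425
−ω₁+ω₂−ω₃+ω₄ = -8.5000  →  ωz = (0.06/1.0800)·-8.5000 = -0.4722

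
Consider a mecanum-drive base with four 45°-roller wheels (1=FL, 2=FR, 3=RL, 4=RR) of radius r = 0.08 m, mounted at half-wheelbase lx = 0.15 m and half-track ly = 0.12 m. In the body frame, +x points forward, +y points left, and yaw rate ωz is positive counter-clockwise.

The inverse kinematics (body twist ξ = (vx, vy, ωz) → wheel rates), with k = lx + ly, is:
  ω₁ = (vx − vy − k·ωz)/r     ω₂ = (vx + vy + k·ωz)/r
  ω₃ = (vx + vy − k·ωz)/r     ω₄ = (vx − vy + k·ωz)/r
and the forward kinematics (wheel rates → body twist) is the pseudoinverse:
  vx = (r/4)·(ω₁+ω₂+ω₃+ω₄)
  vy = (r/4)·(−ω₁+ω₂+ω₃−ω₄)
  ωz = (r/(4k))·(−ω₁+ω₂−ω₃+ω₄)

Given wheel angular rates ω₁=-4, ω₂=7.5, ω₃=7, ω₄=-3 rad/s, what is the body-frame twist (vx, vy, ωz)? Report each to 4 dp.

(0.1500, 0.4300, 0.1111)

k = lx + ly = 0.15 + 0.12 = 0.2700
ω₁+ω₂+ω₃+ω₄ = 7.5000  →  vx = (0.08/4)·7.5000 = 0.1500
−ω₁+ω₂+ω₃−ω₄ = 21.5000  →  vy = (0.08/4)·21.5000 = 0.4300
−ω₁+ω₂−ω₃+ω₄ = 1.5000  →  ωz = (0.08/1.0800)·1.5000 = 0.1111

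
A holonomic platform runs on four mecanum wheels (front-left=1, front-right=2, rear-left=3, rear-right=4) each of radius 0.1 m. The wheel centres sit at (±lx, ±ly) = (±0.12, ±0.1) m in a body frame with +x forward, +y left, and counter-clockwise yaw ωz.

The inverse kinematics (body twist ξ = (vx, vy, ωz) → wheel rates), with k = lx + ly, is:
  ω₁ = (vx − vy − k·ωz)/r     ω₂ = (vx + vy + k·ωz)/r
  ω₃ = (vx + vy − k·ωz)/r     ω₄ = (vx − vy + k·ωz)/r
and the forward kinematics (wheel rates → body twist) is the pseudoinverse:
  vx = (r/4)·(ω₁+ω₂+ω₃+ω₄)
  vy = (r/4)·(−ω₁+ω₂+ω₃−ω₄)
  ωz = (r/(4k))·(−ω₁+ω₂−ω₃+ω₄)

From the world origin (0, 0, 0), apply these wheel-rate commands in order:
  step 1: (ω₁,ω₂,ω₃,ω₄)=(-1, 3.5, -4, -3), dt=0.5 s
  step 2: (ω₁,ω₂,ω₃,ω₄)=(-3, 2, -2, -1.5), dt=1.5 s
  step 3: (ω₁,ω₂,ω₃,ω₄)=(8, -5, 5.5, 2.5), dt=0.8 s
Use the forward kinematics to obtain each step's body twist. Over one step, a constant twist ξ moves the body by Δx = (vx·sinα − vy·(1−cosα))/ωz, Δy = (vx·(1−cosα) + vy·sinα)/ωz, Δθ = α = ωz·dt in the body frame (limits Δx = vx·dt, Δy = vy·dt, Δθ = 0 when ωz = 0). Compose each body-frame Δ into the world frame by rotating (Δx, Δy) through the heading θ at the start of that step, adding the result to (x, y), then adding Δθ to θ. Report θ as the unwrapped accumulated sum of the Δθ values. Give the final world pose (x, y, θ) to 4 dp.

(-0.0266, -0.0227, -0.2045)

step 1: ξ=(vx,vy,ωz)=(-0.1125, 0.0875, 0.6250), dt=0.5 → body Δ=(-0.0621, 0.0343, 0.3125) → world pose (-0.0621, 0.0343, 0.3125)
step 2: ξ=(vx,vy,ωz)=(-0.1125, 0.1125, 0.6250), dt=1.5 → body Δ=(-0.2186, 0.0716, 0.9375) → world pose (-0.2921, 0.0353, 1.2500)
step 3: ξ=(vx,vy,ωz)=(0.2750, -0.2500, -1.8182), dt=0.8 → body Δ=(0.0287, -0.2703, -1.4545) → world pose (-0.0266, -0.0227, -0.2045)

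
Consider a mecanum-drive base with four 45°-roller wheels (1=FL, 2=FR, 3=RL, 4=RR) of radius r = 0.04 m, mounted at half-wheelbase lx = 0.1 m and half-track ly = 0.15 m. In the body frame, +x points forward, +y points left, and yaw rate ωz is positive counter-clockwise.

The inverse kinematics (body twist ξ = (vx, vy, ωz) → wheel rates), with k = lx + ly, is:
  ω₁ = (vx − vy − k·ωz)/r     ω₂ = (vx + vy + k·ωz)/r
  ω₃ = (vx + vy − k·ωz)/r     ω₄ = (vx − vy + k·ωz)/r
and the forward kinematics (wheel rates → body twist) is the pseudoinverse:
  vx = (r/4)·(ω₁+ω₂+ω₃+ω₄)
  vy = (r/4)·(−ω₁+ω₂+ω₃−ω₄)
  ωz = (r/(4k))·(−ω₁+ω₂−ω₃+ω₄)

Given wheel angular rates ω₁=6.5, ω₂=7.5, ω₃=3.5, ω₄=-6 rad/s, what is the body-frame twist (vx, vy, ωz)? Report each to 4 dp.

(0.1150, 0.1050, -0.3400)

k = lx + ly = 0.1 + 0.15 = 0.2500
ω₁+ω₂+ω₃+ω₄ = 11.5000  →  vx = (0.04/4)·11.5000 = 0.1150
−ω₁+ω₂+ω₃−ω₄ = 10.5000  →  vy = (0.04/4)·10.5000 = 0.1050
−ω₁+ω₂−ω₃+ω₄ = -8.5000  →  ωz = (0.04/1.0000)·-8.5000 = -0.3400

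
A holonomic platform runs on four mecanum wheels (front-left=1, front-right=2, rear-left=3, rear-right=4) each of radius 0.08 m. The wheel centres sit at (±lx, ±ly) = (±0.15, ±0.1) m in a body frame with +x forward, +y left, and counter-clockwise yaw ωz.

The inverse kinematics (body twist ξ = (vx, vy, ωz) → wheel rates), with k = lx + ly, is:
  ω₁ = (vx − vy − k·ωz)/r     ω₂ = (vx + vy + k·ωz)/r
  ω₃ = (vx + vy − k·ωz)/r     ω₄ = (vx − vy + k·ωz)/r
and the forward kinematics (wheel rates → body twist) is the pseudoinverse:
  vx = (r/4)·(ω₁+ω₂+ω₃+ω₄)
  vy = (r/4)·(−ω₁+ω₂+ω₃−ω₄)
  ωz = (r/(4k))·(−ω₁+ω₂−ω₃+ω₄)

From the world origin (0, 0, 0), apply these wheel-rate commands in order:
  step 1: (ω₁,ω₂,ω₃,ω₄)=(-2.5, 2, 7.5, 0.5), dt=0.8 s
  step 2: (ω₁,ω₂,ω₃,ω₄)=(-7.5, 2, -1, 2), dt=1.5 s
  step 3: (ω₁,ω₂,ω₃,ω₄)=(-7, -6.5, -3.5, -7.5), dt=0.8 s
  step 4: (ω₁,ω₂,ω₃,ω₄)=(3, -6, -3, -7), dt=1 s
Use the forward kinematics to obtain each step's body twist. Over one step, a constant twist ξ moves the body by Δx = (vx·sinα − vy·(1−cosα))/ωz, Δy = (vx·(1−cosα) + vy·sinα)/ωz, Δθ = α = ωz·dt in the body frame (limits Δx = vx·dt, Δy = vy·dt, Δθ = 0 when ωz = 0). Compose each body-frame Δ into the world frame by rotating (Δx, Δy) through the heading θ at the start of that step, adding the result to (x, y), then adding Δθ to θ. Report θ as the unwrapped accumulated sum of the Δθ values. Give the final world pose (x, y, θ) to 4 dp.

step 1: ξ=(vx,vy,ωz)=(0.1500, 0.2300, -0.2000), dt=0.8 → body Δ=(0.1342, 0.1736, -0.1600) → world pose (0.1342, 0.1736, -0.1600)
step 2: ξ=(vx,vy,ωz)=(-0.0900, 0.1300, 1.0000), dt=1.5 → body Δ=(-0.2106, 0.0460, 1.5000) → world pose (-0.0664, 0.2526, 1.3400)
step 3: ξ=(vx,vy,ωz)=(-0.4900, 0.0900, -0.2800), dt=0.8 → body Δ=(-0.3807, 0.1151, -0.2240) → world pose (-0.2655, -0.0916, 1.1160)
step 4: ξ=(vx,vy,ωz)=(-0.2600, -0.1000, -1.0400), dt=1.0 → body Δ=(-0.2631, 0.0405, -1.0400) → world pose (-0.4175, -0.3102, 0.0760)

(-0.4175, -0.3102, 0.0760)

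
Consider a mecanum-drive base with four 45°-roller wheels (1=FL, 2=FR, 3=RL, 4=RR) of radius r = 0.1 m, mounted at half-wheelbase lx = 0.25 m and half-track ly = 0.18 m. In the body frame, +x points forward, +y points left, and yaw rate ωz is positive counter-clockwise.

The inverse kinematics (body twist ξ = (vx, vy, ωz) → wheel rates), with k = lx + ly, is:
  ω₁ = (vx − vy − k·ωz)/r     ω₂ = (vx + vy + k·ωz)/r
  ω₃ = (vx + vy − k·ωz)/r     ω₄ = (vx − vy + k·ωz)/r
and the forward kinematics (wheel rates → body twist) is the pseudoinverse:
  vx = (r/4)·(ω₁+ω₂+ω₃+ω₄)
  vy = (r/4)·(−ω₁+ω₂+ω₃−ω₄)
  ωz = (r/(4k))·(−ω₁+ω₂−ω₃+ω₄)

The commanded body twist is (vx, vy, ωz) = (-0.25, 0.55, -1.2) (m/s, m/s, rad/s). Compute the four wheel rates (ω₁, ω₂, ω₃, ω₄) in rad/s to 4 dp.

k = lx + ly = 0.25 + 0.18 = 0.4300;  k·ωz = 0.4300·-1.2 = -0.5160
ω₁ (FL) = (vx − vy − k·ωz)/r = -0.2840/0.1 = -2.8400
ω₂ (FR) = (vx + vy + k·ωz)/r = -0.2160/0.1 = -2.1600
ω₃ (RL) = (vx + vy − k·ωz)/r = 0.8160/0.1 = 8.1600
ω₄ (RR) = (vx − vy + k·ωz)/r = -1.3160/0.1 = -13.1600

(-2.8400, -2.1600, 8.1600, -13.1600)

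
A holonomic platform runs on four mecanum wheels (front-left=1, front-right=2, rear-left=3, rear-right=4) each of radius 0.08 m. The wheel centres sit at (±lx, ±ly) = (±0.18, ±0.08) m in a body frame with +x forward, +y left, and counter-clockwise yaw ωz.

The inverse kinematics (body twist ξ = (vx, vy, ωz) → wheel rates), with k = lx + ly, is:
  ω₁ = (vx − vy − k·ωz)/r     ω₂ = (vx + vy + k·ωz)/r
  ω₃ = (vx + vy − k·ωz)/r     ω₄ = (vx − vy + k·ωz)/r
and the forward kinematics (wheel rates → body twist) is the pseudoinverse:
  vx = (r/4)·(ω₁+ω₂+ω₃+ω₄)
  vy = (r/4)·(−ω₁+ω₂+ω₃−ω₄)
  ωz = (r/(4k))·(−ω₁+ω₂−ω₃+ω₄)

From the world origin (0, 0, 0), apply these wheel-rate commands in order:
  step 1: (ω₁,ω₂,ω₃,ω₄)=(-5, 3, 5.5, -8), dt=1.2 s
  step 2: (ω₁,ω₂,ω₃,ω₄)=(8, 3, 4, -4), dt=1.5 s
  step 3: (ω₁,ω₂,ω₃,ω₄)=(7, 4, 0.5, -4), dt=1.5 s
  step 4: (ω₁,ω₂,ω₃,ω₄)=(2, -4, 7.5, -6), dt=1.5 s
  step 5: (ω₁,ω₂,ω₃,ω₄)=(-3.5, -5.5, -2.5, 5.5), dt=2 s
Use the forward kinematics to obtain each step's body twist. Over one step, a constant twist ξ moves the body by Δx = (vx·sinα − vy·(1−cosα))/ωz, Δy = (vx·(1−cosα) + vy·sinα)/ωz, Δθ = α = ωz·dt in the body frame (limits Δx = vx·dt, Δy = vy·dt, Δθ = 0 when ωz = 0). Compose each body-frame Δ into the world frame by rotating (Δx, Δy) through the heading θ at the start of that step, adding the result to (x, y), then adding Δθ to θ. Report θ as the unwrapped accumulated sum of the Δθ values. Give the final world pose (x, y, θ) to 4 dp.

step 1: ξ=(vx,vy,ωz)=(-0.0900, 0.4300, -0.4231), dt=1.2 → body Δ=(0.0248, 0.5209, -0.5077) → world pose (0.0248, 0.5209, -0.5077)
step 2: ξ=(vx,vy,ωz)=(0.2200, 0.0600, -1.0000), dt=1.5 → body Δ=(0.2752, -0.1446, -1.5000) → world pose (0.1950, 0.2608, -2.0077)
step 3: ξ=(vx,vy,ωz)=(0.1500, 0.0300, -0.5769), dt=1.5 → body Δ=(0.2162, -0.0518, -0.8654) → world pose (0.0565, 0.0868, -2.8731)
step 4: ξ=(vx,vy,ωz)=(-0.0100, 0.1500, -1.5000), dt=1.5 → body Δ=(0.1576, 0.0887, -2.2500) → world pose (-0.0720, -0.0405, -5.1231)
step 5: ξ=(vx,vy,ωz)=(-0.1200, -0.2000, 0.4615), dt=2.0 → body Δ=(-0.0355, -0.4487, 0.9231) → world pose (0.3253, -0.2521, -4.2000)

(0.3253, -0.2521, -4.2000)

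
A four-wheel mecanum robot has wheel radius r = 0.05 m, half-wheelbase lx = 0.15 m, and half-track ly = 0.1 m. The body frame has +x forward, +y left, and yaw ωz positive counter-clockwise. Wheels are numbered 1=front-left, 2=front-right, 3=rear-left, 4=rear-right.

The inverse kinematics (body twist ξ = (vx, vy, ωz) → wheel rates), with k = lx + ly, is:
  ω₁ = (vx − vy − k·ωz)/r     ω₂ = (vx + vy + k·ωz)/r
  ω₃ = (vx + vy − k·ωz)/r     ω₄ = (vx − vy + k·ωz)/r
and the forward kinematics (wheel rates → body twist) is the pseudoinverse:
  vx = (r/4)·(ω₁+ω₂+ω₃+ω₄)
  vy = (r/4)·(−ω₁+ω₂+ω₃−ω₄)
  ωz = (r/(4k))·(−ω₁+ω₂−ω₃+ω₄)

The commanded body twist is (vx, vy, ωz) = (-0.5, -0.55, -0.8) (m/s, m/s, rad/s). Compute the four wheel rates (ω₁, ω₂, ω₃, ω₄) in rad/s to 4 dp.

k = lx + ly = 0.15 + 0.1 = 0.2500;  k·ωz = 0.2500·-0.8 = -0.2000
ω₁ (FL) = (vx − vy − k·ωz)/r = 0.2500/0.05 = 5.0000
ω₂ (FR) = (vx + vy + k·ωz)/r = -1.2500/0.05 = -25.0000
ω₃ (RL) = (vx + vy − k·ωz)/r = -0.8500/0.05 = -17.0000
ω₄ (RR) = (vx − vy + k·ωz)/r = -0.1500/0.05 = -3.0000

(5.0000, -25.0000, -17.0000, -3.0000)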